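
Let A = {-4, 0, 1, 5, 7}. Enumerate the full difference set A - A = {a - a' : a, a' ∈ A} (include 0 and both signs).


A - A = {a - a' : a, a' ∈ A}.
Compute a - a' for each ordered pair (a, a'):
a = -4: -4--4=0, -4-0=-4, -4-1=-5, -4-5=-9, -4-7=-11
a = 0: 0--4=4, 0-0=0, 0-1=-1, 0-5=-5, 0-7=-7
a = 1: 1--4=5, 1-0=1, 1-1=0, 1-5=-4, 1-7=-6
a = 5: 5--4=9, 5-0=5, 5-1=4, 5-5=0, 5-7=-2
a = 7: 7--4=11, 7-0=7, 7-1=6, 7-5=2, 7-7=0
Collecting distinct values (and noting 0 appears from a-a):
A - A = {-11, -9, -7, -6, -5, -4, -2, -1, 0, 1, 2, 4, 5, 6, 7, 9, 11}
|A - A| = 17

A - A = {-11, -9, -7, -6, -5, -4, -2, -1, 0, 1, 2, 4, 5, 6, 7, 9, 11}


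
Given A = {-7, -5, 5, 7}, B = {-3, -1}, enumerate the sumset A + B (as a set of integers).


A + B = {a + b : a ∈ A, b ∈ B}.
Enumerate all |A|·|B| = 4·2 = 8 pairs (a, b) and collect distinct sums.
a = -7: -7+-3=-10, -7+-1=-8
a = -5: -5+-3=-8, -5+-1=-6
a = 5: 5+-3=2, 5+-1=4
a = 7: 7+-3=4, 7+-1=6
Collecting distinct sums: A + B = {-10, -8, -6, 2, 4, 6}
|A + B| = 6

A + B = {-10, -8, -6, 2, 4, 6}


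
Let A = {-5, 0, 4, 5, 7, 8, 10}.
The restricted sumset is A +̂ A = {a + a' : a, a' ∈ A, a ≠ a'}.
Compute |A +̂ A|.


Restricted sumset: A +̂ A = {a + a' : a ∈ A, a' ∈ A, a ≠ a'}.
Equivalently, take A + A and drop any sum 2a that is achievable ONLY as a + a for a ∈ A (i.e. sums representable only with equal summands).
Enumerate pairs (a, a') with a < a' (symmetric, so each unordered pair gives one sum; this covers all a ≠ a'):
  -5 + 0 = -5
  -5 + 4 = -1
  -5 + 5 = 0
  -5 + 7 = 2
  -5 + 8 = 3
  -5 + 10 = 5
  0 + 4 = 4
  0 + 5 = 5
  0 + 7 = 7
  0 + 8 = 8
  0 + 10 = 10
  4 + 5 = 9
  4 + 7 = 11
  4 + 8 = 12
  4 + 10 = 14
  5 + 7 = 12
  5 + 8 = 13
  5 + 10 = 15
  7 + 8 = 15
  7 + 10 = 17
  8 + 10 = 18
Collected distinct sums: {-5, -1, 0, 2, 3, 4, 5, 7, 8, 9, 10, 11, 12, 13, 14, 15, 17, 18}
|A +̂ A| = 18
(Reference bound: |A +̂ A| ≥ 2|A| - 3 for |A| ≥ 2, with |A| = 7 giving ≥ 11.)

|A +̂ A| = 18


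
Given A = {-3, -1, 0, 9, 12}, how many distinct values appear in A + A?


A + A = {a + a' : a, a' ∈ A}; |A| = 5.
General bounds: 2|A| - 1 ≤ |A + A| ≤ |A|(|A|+1)/2, i.e. 9 ≤ |A + A| ≤ 15.
Lower bound 2|A|-1 is attained iff A is an arithmetic progression.
Enumerate sums a + a' for a ≤ a' (symmetric, so this suffices):
a = -3: -3+-3=-6, -3+-1=-4, -3+0=-3, -3+9=6, -3+12=9
a = -1: -1+-1=-2, -1+0=-1, -1+9=8, -1+12=11
a = 0: 0+0=0, 0+9=9, 0+12=12
a = 9: 9+9=18, 9+12=21
a = 12: 12+12=24
Distinct sums: {-6, -4, -3, -2, -1, 0, 6, 8, 9, 11, 12, 18, 21, 24}
|A + A| = 14

|A + A| = 14


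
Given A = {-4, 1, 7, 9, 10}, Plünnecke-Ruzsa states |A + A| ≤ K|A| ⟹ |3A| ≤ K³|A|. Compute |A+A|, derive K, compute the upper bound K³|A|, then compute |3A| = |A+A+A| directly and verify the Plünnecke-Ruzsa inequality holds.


|A| = 5.
Step 1: Compute A + A by enumerating all 25 pairs.
A + A = {-8, -3, 2, 3, 5, 6, 8, 10, 11, 14, 16, 17, 18, 19, 20}, so |A + A| = 15.
Step 2: Doubling constant K = |A + A|/|A| = 15/5 = 15/5 ≈ 3.0000.
Step 3: Plünnecke-Ruzsa gives |3A| ≤ K³·|A| = (3.0000)³ · 5 ≈ 135.0000.
Step 4: Compute 3A = A + A + A directly by enumerating all triples (a,b,c) ∈ A³; |3A| = 31.
Step 5: Check 31 ≤ 135.0000? Yes ✓.

K = 15/5, Plünnecke-Ruzsa bound K³|A| ≈ 135.0000, |3A| = 31, inequality holds.


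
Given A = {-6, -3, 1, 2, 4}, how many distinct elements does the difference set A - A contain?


A - A = {a - a' : a, a' ∈ A}; |A| = 5.
Bounds: 2|A|-1 ≤ |A - A| ≤ |A|² - |A| + 1, i.e. 9 ≤ |A - A| ≤ 21.
Note: 0 ∈ A - A always (from a - a). The set is symmetric: if d ∈ A - A then -d ∈ A - A.
Enumerate nonzero differences d = a - a' with a > a' (then include -d):
Positive differences: {1, 2, 3, 4, 5, 7, 8, 10}
Full difference set: {0} ∪ (positive diffs) ∪ (negative diffs).
|A - A| = 1 + 2·8 = 17 (matches direct enumeration: 17).

|A - A| = 17


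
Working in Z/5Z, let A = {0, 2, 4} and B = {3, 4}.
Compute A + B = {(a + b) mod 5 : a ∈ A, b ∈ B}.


Work in Z/5Z: reduce every sum a + b modulo 5.
Enumerate all 6 pairs:
a = 0: 0+3=3, 0+4=4
a = 2: 2+3=0, 2+4=1
a = 4: 4+3=2, 4+4=3
Distinct residues collected: {0, 1, 2, 3, 4}
|A + B| = 5 (out of 5 total residues).

A + B = {0, 1, 2, 3, 4}


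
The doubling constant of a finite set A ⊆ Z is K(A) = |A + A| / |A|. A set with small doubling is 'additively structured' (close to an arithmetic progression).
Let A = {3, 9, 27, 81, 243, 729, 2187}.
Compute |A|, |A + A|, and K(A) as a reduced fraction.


|A| = 7.
Compute A + A by enumerating all 49 pairs.
A + A = {6, 12, 18, 30, 36, 54, 84, 90, 108, 162, 246, 252, 270, 324, 486, 732, 738, 756, 810, 972, 1458, 2190, 2196, 2214, 2268, 2430, 2916, 4374}, so |A + A| = 28.
K = |A + A| / |A| = 28/7 = 4/1 ≈ 4.0000.
Reference: AP of size 7 gives K = 13/7 ≈ 1.8571; a fully generic set of size 7 gives K ≈ 4.0000.

|A| = 7, |A + A| = 28, K = 28/7 = 4/1.


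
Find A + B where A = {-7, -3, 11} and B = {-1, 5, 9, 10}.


A + B = {a + b : a ∈ A, b ∈ B}.
Enumerate all |A|·|B| = 3·4 = 12 pairs (a, b) and collect distinct sums.
a = -7: -7+-1=-8, -7+5=-2, -7+9=2, -7+10=3
a = -3: -3+-1=-4, -3+5=2, -3+9=6, -3+10=7
a = 11: 11+-1=10, 11+5=16, 11+9=20, 11+10=21
Collecting distinct sums: A + B = {-8, -4, -2, 2, 3, 6, 7, 10, 16, 20, 21}
|A + B| = 11

A + B = {-8, -4, -2, 2, 3, 6, 7, 10, 16, 20, 21}


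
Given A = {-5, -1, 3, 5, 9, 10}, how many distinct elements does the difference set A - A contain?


A - A = {a - a' : a, a' ∈ A}; |A| = 6.
Bounds: 2|A|-1 ≤ |A - A| ≤ |A|² - |A| + 1, i.e. 11 ≤ |A - A| ≤ 31.
Note: 0 ∈ A - A always (from a - a). The set is symmetric: if d ∈ A - A then -d ∈ A - A.
Enumerate nonzero differences d = a - a' with a > a' (then include -d):
Positive differences: {1, 2, 4, 5, 6, 7, 8, 10, 11, 14, 15}
Full difference set: {0} ∪ (positive diffs) ∪ (negative diffs).
|A - A| = 1 + 2·11 = 23 (matches direct enumeration: 23).

|A - A| = 23


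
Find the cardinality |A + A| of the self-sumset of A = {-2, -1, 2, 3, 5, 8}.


A + A = {a + a' : a, a' ∈ A}; |A| = 6.
General bounds: 2|A| - 1 ≤ |A + A| ≤ |A|(|A|+1)/2, i.e. 11 ≤ |A + A| ≤ 21.
Lower bound 2|A|-1 is attained iff A is an arithmetic progression.
Enumerate sums a + a' for a ≤ a' (symmetric, so this suffices):
a = -2: -2+-2=-4, -2+-1=-3, -2+2=0, -2+3=1, -2+5=3, -2+8=6
a = -1: -1+-1=-2, -1+2=1, -1+3=2, -1+5=4, -1+8=7
a = 2: 2+2=4, 2+3=5, 2+5=7, 2+8=10
a = 3: 3+3=6, 3+5=8, 3+8=11
a = 5: 5+5=10, 5+8=13
a = 8: 8+8=16
Distinct sums: {-4, -3, -2, 0, 1, 2, 3, 4, 5, 6, 7, 8, 10, 11, 13, 16}
|A + A| = 16

|A + A| = 16


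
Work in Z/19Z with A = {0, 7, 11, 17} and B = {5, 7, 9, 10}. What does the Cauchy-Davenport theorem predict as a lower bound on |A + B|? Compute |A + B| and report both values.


Cauchy-Davenport: |A + B| ≥ min(p, |A| + |B| - 1) for A, B nonempty in Z/pZ.
|A| = 4, |B| = 4, p = 19.
CD lower bound = min(19, 4 + 4 - 1) = min(19, 7) = 7.
Compute A + B mod 19 directly:
a = 0: 0+5=5, 0+7=7, 0+9=9, 0+10=10
a = 7: 7+5=12, 7+7=14, 7+9=16, 7+10=17
a = 11: 11+5=16, 11+7=18, 11+9=1, 11+10=2
a = 17: 17+5=3, 17+7=5, 17+9=7, 17+10=8
A + B = {1, 2, 3, 5, 7, 8, 9, 10, 12, 14, 16, 17, 18}, so |A + B| = 13.
Verify: 13 ≥ 7? Yes ✓.

CD lower bound = 7, actual |A + B| = 13.


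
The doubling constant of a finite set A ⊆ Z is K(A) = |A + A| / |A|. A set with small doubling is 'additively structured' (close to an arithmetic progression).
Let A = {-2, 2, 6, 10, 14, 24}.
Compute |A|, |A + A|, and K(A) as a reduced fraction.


|A| = 6.
Compute A + A by enumerating all 36 pairs.
A + A = {-4, 0, 4, 8, 12, 16, 20, 22, 24, 26, 28, 30, 34, 38, 48}, so |A + A| = 15.
K = |A + A| / |A| = 15/6 = 5/2 ≈ 2.5000.
Reference: AP of size 6 gives K = 11/6 ≈ 1.8333; a fully generic set of size 6 gives K ≈ 3.5000.

|A| = 6, |A + A| = 15, K = 15/6 = 5/2.


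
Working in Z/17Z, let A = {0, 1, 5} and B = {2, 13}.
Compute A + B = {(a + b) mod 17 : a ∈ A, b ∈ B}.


Work in Z/17Z: reduce every sum a + b modulo 17.
Enumerate all 6 pairs:
a = 0: 0+2=2, 0+13=13
a = 1: 1+2=3, 1+13=14
a = 5: 5+2=7, 5+13=1
Distinct residues collected: {1, 2, 3, 7, 13, 14}
|A + B| = 6 (out of 17 total residues).

A + B = {1, 2, 3, 7, 13, 14}


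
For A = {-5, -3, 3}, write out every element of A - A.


A - A = {a - a' : a, a' ∈ A}.
Compute a - a' for each ordered pair (a, a'):
a = -5: -5--5=0, -5--3=-2, -5-3=-8
a = -3: -3--5=2, -3--3=0, -3-3=-6
a = 3: 3--5=8, 3--3=6, 3-3=0
Collecting distinct values (and noting 0 appears from a-a):
A - A = {-8, -6, -2, 0, 2, 6, 8}
|A - A| = 7

A - A = {-8, -6, -2, 0, 2, 6, 8}


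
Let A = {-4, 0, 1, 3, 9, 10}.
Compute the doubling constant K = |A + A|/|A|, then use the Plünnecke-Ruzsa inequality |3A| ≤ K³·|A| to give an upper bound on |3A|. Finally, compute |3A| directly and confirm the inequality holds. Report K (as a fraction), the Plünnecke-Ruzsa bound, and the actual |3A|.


|A| = 6.
Step 1: Compute A + A by enumerating all 36 pairs.
A + A = {-8, -4, -3, -1, 0, 1, 2, 3, 4, 5, 6, 9, 10, 11, 12, 13, 18, 19, 20}, so |A + A| = 19.
Step 2: Doubling constant K = |A + A|/|A| = 19/6 = 19/6 ≈ 3.1667.
Step 3: Plünnecke-Ruzsa gives |3A| ≤ K³·|A| = (3.1667)³ · 6 ≈ 190.5278.
Step 4: Compute 3A = A + A + A directly by enumerating all triples (a,b,c) ∈ A³; |3A| = 35.
Step 5: Check 35 ≤ 190.5278? Yes ✓.

K = 19/6, Plünnecke-Ruzsa bound K³|A| ≈ 190.5278, |3A| = 35, inequality holds.


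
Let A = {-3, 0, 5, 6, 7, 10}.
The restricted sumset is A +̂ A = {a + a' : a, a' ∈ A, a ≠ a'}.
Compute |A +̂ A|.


Restricted sumset: A +̂ A = {a + a' : a ∈ A, a' ∈ A, a ≠ a'}.
Equivalently, take A + A and drop any sum 2a that is achievable ONLY as a + a for a ∈ A (i.e. sums representable only with equal summands).
Enumerate pairs (a, a') with a < a' (symmetric, so each unordered pair gives one sum; this covers all a ≠ a'):
  -3 + 0 = -3
  -3 + 5 = 2
  -3 + 6 = 3
  -3 + 7 = 4
  -3 + 10 = 7
  0 + 5 = 5
  0 + 6 = 6
  0 + 7 = 7
  0 + 10 = 10
  5 + 6 = 11
  5 + 7 = 12
  5 + 10 = 15
  6 + 7 = 13
  6 + 10 = 16
  7 + 10 = 17
Collected distinct sums: {-3, 2, 3, 4, 5, 6, 7, 10, 11, 12, 13, 15, 16, 17}
|A +̂ A| = 14
(Reference bound: |A +̂ A| ≥ 2|A| - 3 for |A| ≥ 2, with |A| = 6 giving ≥ 9.)

|A +̂ A| = 14


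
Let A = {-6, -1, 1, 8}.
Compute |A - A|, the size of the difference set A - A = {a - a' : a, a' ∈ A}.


A - A = {a - a' : a, a' ∈ A}; |A| = 4.
Bounds: 2|A|-1 ≤ |A - A| ≤ |A|² - |A| + 1, i.e. 7 ≤ |A - A| ≤ 13.
Note: 0 ∈ A - A always (from a - a). The set is symmetric: if d ∈ A - A then -d ∈ A - A.
Enumerate nonzero differences d = a - a' with a > a' (then include -d):
Positive differences: {2, 5, 7, 9, 14}
Full difference set: {0} ∪ (positive diffs) ∪ (negative diffs).
|A - A| = 1 + 2·5 = 11 (matches direct enumeration: 11).

|A - A| = 11


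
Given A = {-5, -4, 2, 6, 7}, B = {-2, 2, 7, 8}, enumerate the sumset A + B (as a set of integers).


A + B = {a + b : a ∈ A, b ∈ B}.
Enumerate all |A|·|B| = 5·4 = 20 pairs (a, b) and collect distinct sums.
a = -5: -5+-2=-7, -5+2=-3, -5+7=2, -5+8=3
a = -4: -4+-2=-6, -4+2=-2, -4+7=3, -4+8=4
a = 2: 2+-2=0, 2+2=4, 2+7=9, 2+8=10
a = 6: 6+-2=4, 6+2=8, 6+7=13, 6+8=14
a = 7: 7+-2=5, 7+2=9, 7+7=14, 7+8=15
Collecting distinct sums: A + B = {-7, -6, -3, -2, 0, 2, 3, 4, 5, 8, 9, 10, 13, 14, 15}
|A + B| = 15

A + B = {-7, -6, -3, -2, 0, 2, 3, 4, 5, 8, 9, 10, 13, 14, 15}


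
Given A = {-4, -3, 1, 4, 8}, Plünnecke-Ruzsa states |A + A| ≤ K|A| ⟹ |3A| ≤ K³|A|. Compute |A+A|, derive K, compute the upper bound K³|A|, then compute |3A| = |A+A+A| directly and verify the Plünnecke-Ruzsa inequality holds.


|A| = 5.
Step 1: Compute A + A by enumerating all 25 pairs.
A + A = {-8, -7, -6, -3, -2, 0, 1, 2, 4, 5, 8, 9, 12, 16}, so |A + A| = 14.
Step 2: Doubling constant K = |A + A|/|A| = 14/5 = 14/5 ≈ 2.8000.
Step 3: Plünnecke-Ruzsa gives |3A| ≤ K³·|A| = (2.8000)³ · 5 ≈ 109.7600.
Step 4: Compute 3A = A + A + A directly by enumerating all triples (a,b,c) ∈ A³; |3A| = 27.
Step 5: Check 27 ≤ 109.7600? Yes ✓.

K = 14/5, Plünnecke-Ruzsa bound K³|A| ≈ 109.7600, |3A| = 27, inequality holds.


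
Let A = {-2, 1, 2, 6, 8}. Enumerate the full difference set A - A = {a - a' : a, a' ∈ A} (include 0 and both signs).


A - A = {a - a' : a, a' ∈ A}.
Compute a - a' for each ordered pair (a, a'):
a = -2: -2--2=0, -2-1=-3, -2-2=-4, -2-6=-8, -2-8=-10
a = 1: 1--2=3, 1-1=0, 1-2=-1, 1-6=-5, 1-8=-7
a = 2: 2--2=4, 2-1=1, 2-2=0, 2-6=-4, 2-8=-6
a = 6: 6--2=8, 6-1=5, 6-2=4, 6-6=0, 6-8=-2
a = 8: 8--2=10, 8-1=7, 8-2=6, 8-6=2, 8-8=0
Collecting distinct values (and noting 0 appears from a-a):
A - A = {-10, -8, -7, -6, -5, -4, -3, -2, -1, 0, 1, 2, 3, 4, 5, 6, 7, 8, 10}
|A - A| = 19

A - A = {-10, -8, -7, -6, -5, -4, -3, -2, -1, 0, 1, 2, 3, 4, 5, 6, 7, 8, 10}


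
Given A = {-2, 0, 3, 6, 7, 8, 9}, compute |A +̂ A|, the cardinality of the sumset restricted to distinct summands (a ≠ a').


Restricted sumset: A +̂ A = {a + a' : a ∈ A, a' ∈ A, a ≠ a'}.
Equivalently, take A + A and drop any sum 2a that is achievable ONLY as a + a for a ∈ A (i.e. sums representable only with equal summands).
Enumerate pairs (a, a') with a < a' (symmetric, so each unordered pair gives one sum; this covers all a ≠ a'):
  -2 + 0 = -2
  -2 + 3 = 1
  -2 + 6 = 4
  -2 + 7 = 5
  -2 + 8 = 6
  -2 + 9 = 7
  0 + 3 = 3
  0 + 6 = 6
  0 + 7 = 7
  0 + 8 = 8
  0 + 9 = 9
  3 + 6 = 9
  3 + 7 = 10
  3 + 8 = 11
  3 + 9 = 12
  6 + 7 = 13
  6 + 8 = 14
  6 + 9 = 15
  7 + 8 = 15
  7 + 9 = 16
  8 + 9 = 17
Collected distinct sums: {-2, 1, 3, 4, 5, 6, 7, 8, 9, 10, 11, 12, 13, 14, 15, 16, 17}
|A +̂ A| = 17
(Reference bound: |A +̂ A| ≥ 2|A| - 3 for |A| ≥ 2, with |A| = 7 giving ≥ 11.)

|A +̂ A| = 17


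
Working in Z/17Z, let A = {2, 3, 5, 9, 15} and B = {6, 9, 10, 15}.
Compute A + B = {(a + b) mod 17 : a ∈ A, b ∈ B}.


Work in Z/17Z: reduce every sum a + b modulo 17.
Enumerate all 20 pairs:
a = 2: 2+6=8, 2+9=11, 2+10=12, 2+15=0
a = 3: 3+6=9, 3+9=12, 3+10=13, 3+15=1
a = 5: 5+6=11, 5+9=14, 5+10=15, 5+15=3
a = 9: 9+6=15, 9+9=1, 9+10=2, 9+15=7
a = 15: 15+6=4, 15+9=7, 15+10=8, 15+15=13
Distinct residues collected: {0, 1, 2, 3, 4, 7, 8, 9, 11, 12, 13, 14, 15}
|A + B| = 13 (out of 17 total residues).

A + B = {0, 1, 2, 3, 4, 7, 8, 9, 11, 12, 13, 14, 15}


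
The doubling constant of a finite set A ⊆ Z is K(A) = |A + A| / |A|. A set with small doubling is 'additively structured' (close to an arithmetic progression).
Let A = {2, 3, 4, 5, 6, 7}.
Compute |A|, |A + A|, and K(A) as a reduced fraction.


|A| = 6.
Compute A + A by enumerating all 36 pairs.
A + A = {4, 5, 6, 7, 8, 9, 10, 11, 12, 13, 14}, so |A + A| = 11.
K = |A + A| / |A| = 11/6 (already in lowest terms) ≈ 1.8333.
Reference: AP of size 6 gives K = 11/6 ≈ 1.8333; a fully generic set of size 6 gives K ≈ 3.5000.

|A| = 6, |A + A| = 11, K = 11/6.


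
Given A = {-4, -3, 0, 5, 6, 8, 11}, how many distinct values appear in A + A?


A + A = {a + a' : a, a' ∈ A}; |A| = 7.
General bounds: 2|A| - 1 ≤ |A + A| ≤ |A|(|A|+1)/2, i.e. 13 ≤ |A + A| ≤ 28.
Lower bound 2|A|-1 is attained iff A is an arithmetic progression.
Enumerate sums a + a' for a ≤ a' (symmetric, so this suffices):
a = -4: -4+-4=-8, -4+-3=-7, -4+0=-4, -4+5=1, -4+6=2, -4+8=4, -4+11=7
a = -3: -3+-3=-6, -3+0=-3, -3+5=2, -3+6=3, -3+8=5, -3+11=8
a = 0: 0+0=0, 0+5=5, 0+6=6, 0+8=8, 0+11=11
a = 5: 5+5=10, 5+6=11, 5+8=13, 5+11=16
a = 6: 6+6=12, 6+8=14, 6+11=17
a = 8: 8+8=16, 8+11=19
a = 11: 11+11=22
Distinct sums: {-8, -7, -6, -4, -3, 0, 1, 2, 3, 4, 5, 6, 7, 8, 10, 11, 12, 13, 14, 16, 17, 19, 22}
|A + A| = 23

|A + A| = 23


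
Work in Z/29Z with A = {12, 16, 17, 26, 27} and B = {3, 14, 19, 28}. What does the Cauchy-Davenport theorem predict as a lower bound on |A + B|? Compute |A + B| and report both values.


Cauchy-Davenport: |A + B| ≥ min(p, |A| + |B| - 1) for A, B nonempty in Z/pZ.
|A| = 5, |B| = 4, p = 29.
CD lower bound = min(29, 5 + 4 - 1) = min(29, 8) = 8.
Compute A + B mod 29 directly:
a = 12: 12+3=15, 12+14=26, 12+19=2, 12+28=11
a = 16: 16+3=19, 16+14=1, 16+19=6, 16+28=15
a = 17: 17+3=20, 17+14=2, 17+19=7, 17+28=16
a = 26: 26+3=0, 26+14=11, 26+19=16, 26+28=25
a = 27: 27+3=1, 27+14=12, 27+19=17, 27+28=26
A + B = {0, 1, 2, 6, 7, 11, 12, 15, 16, 17, 19, 20, 25, 26}, so |A + B| = 14.
Verify: 14 ≥ 8? Yes ✓.

CD lower bound = 8, actual |A + B| = 14.


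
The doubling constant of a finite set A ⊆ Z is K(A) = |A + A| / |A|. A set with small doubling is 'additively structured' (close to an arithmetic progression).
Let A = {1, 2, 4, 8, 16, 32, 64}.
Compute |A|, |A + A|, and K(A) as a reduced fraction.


|A| = 7.
Compute A + A by enumerating all 49 pairs.
A + A = {2, 3, 4, 5, 6, 8, 9, 10, 12, 16, 17, 18, 20, 24, 32, 33, 34, 36, 40, 48, 64, 65, 66, 68, 72, 80, 96, 128}, so |A + A| = 28.
K = |A + A| / |A| = 28/7 = 4/1 ≈ 4.0000.
Reference: AP of size 7 gives K = 13/7 ≈ 1.8571; a fully generic set of size 7 gives K ≈ 4.0000.

|A| = 7, |A + A| = 28, K = 28/7 = 4/1.


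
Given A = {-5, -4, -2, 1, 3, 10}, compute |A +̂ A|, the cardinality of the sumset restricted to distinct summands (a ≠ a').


Restricted sumset: A +̂ A = {a + a' : a ∈ A, a' ∈ A, a ≠ a'}.
Equivalently, take A + A and drop any sum 2a that is achievable ONLY as a + a for a ∈ A (i.e. sums representable only with equal summands).
Enumerate pairs (a, a') with a < a' (symmetric, so each unordered pair gives one sum; this covers all a ≠ a'):
  -5 + -4 = -9
  -5 + -2 = -7
  -5 + 1 = -4
  -5 + 3 = -2
  -5 + 10 = 5
  -4 + -2 = -6
  -4 + 1 = -3
  -4 + 3 = -1
  -4 + 10 = 6
  -2 + 1 = -1
  -2 + 3 = 1
  -2 + 10 = 8
  1 + 3 = 4
  1 + 10 = 11
  3 + 10 = 13
Collected distinct sums: {-9, -7, -6, -4, -3, -2, -1, 1, 4, 5, 6, 8, 11, 13}
|A +̂ A| = 14
(Reference bound: |A +̂ A| ≥ 2|A| - 3 for |A| ≥ 2, with |A| = 6 giving ≥ 9.)

|A +̂ A| = 14


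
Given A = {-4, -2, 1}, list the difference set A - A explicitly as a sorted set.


A - A = {a - a' : a, a' ∈ A}.
Compute a - a' for each ordered pair (a, a'):
a = -4: -4--4=0, -4--2=-2, -4-1=-5
a = -2: -2--4=2, -2--2=0, -2-1=-3
a = 1: 1--4=5, 1--2=3, 1-1=0
Collecting distinct values (and noting 0 appears from a-a):
A - A = {-5, -3, -2, 0, 2, 3, 5}
|A - A| = 7

A - A = {-5, -3, -2, 0, 2, 3, 5}


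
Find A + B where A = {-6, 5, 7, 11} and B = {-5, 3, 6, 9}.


A + B = {a + b : a ∈ A, b ∈ B}.
Enumerate all |A|·|B| = 4·4 = 16 pairs (a, b) and collect distinct sums.
a = -6: -6+-5=-11, -6+3=-3, -6+6=0, -6+9=3
a = 5: 5+-5=0, 5+3=8, 5+6=11, 5+9=14
a = 7: 7+-5=2, 7+3=10, 7+6=13, 7+9=16
a = 11: 11+-5=6, 11+3=14, 11+6=17, 11+9=20
Collecting distinct sums: A + B = {-11, -3, 0, 2, 3, 6, 8, 10, 11, 13, 14, 16, 17, 20}
|A + B| = 14

A + B = {-11, -3, 0, 2, 3, 6, 8, 10, 11, 13, 14, 16, 17, 20}


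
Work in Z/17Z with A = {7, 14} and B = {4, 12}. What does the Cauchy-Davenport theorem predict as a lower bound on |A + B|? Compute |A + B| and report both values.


Cauchy-Davenport: |A + B| ≥ min(p, |A| + |B| - 1) for A, B nonempty in Z/pZ.
|A| = 2, |B| = 2, p = 17.
CD lower bound = min(17, 2 + 2 - 1) = min(17, 3) = 3.
Compute A + B mod 17 directly:
a = 7: 7+4=11, 7+12=2
a = 14: 14+4=1, 14+12=9
A + B = {1, 2, 9, 11}, so |A + B| = 4.
Verify: 4 ≥ 3? Yes ✓.

CD lower bound = 3, actual |A + B| = 4.


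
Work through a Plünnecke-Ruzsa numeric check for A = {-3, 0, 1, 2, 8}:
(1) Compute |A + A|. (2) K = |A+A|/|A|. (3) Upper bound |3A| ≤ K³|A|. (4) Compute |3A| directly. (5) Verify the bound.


|A| = 5.
Step 1: Compute A + A by enumerating all 25 pairs.
A + A = {-6, -3, -2, -1, 0, 1, 2, 3, 4, 5, 8, 9, 10, 16}, so |A + A| = 14.
Step 2: Doubling constant K = |A + A|/|A| = 14/5 = 14/5 ≈ 2.8000.
Step 3: Plünnecke-Ruzsa gives |3A| ≤ K³·|A| = (2.8000)³ · 5 ≈ 109.7600.
Step 4: Compute 3A = A + A + A directly by enumerating all triples (a,b,c) ∈ A³; |3A| = 25.
Step 5: Check 25 ≤ 109.7600? Yes ✓.

K = 14/5, Plünnecke-Ruzsa bound K³|A| ≈ 109.7600, |3A| = 25, inequality holds.


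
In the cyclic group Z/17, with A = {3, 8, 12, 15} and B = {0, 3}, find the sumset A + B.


Work in Z/17Z: reduce every sum a + b modulo 17.
Enumerate all 8 pairs:
a = 3: 3+0=3, 3+3=6
a = 8: 8+0=8, 8+3=11
a = 12: 12+0=12, 12+3=15
a = 15: 15+0=15, 15+3=1
Distinct residues collected: {1, 3, 6, 8, 11, 12, 15}
|A + B| = 7 (out of 17 total residues).

A + B = {1, 3, 6, 8, 11, 12, 15}


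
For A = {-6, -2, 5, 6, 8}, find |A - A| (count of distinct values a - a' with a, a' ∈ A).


A - A = {a - a' : a, a' ∈ A}; |A| = 5.
Bounds: 2|A|-1 ≤ |A - A| ≤ |A|² - |A| + 1, i.e. 9 ≤ |A - A| ≤ 21.
Note: 0 ∈ A - A always (from a - a). The set is symmetric: if d ∈ A - A then -d ∈ A - A.
Enumerate nonzero differences d = a - a' with a > a' (then include -d):
Positive differences: {1, 2, 3, 4, 7, 8, 10, 11, 12, 14}
Full difference set: {0} ∪ (positive diffs) ∪ (negative diffs).
|A - A| = 1 + 2·10 = 21 (matches direct enumeration: 21).

|A - A| = 21


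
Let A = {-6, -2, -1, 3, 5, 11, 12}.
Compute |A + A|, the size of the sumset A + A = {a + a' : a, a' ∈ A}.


A + A = {a + a' : a, a' ∈ A}; |A| = 7.
General bounds: 2|A| - 1 ≤ |A + A| ≤ |A|(|A|+1)/2, i.e. 13 ≤ |A + A| ≤ 28.
Lower bound 2|A|-1 is attained iff A is an arithmetic progression.
Enumerate sums a + a' for a ≤ a' (symmetric, so this suffices):
a = -6: -6+-6=-12, -6+-2=-8, -6+-1=-7, -6+3=-3, -6+5=-1, -6+11=5, -6+12=6
a = -2: -2+-2=-4, -2+-1=-3, -2+3=1, -2+5=3, -2+11=9, -2+12=10
a = -1: -1+-1=-2, -1+3=2, -1+5=4, -1+11=10, -1+12=11
a = 3: 3+3=6, 3+5=8, 3+11=14, 3+12=15
a = 5: 5+5=10, 5+11=16, 5+12=17
a = 11: 11+11=22, 11+12=23
a = 12: 12+12=24
Distinct sums: {-12, -8, -7, -4, -3, -2, -1, 1, 2, 3, 4, 5, 6, 8, 9, 10, 11, 14, 15, 16, 17, 22, 23, 24}
|A + A| = 24

|A + A| = 24


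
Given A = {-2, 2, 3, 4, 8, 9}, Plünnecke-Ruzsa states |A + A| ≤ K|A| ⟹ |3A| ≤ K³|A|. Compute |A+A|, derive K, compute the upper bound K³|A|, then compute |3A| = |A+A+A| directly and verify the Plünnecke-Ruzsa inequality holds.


|A| = 6.
Step 1: Compute A + A by enumerating all 36 pairs.
A + A = {-4, 0, 1, 2, 4, 5, 6, 7, 8, 10, 11, 12, 13, 16, 17, 18}, so |A + A| = 16.
Step 2: Doubling constant K = |A + A|/|A| = 16/6 = 16/6 ≈ 2.6667.
Step 3: Plünnecke-Ruzsa gives |3A| ≤ K³·|A| = (2.6667)³ · 6 ≈ 113.7778.
Step 4: Compute 3A = A + A + A directly by enumerating all triples (a,b,c) ∈ A³; |3A| = 29.
Step 5: Check 29 ≤ 113.7778? Yes ✓.

K = 16/6, Plünnecke-Ruzsa bound K³|A| ≈ 113.7778, |3A| = 29, inequality holds.


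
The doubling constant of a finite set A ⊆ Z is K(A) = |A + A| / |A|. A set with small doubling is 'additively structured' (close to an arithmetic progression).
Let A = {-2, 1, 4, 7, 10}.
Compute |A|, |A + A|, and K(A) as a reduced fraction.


|A| = 5.
Compute A + A by enumerating all 25 pairs.
A + A = {-4, -1, 2, 5, 8, 11, 14, 17, 20}, so |A + A| = 9.
K = |A + A| / |A| = 9/5 (already in lowest terms) ≈ 1.8000.
Reference: AP of size 5 gives K = 9/5 ≈ 1.8000; a fully generic set of size 5 gives K ≈ 3.0000.

|A| = 5, |A + A| = 9, K = 9/5.


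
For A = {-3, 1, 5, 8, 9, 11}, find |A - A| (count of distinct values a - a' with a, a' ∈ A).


A - A = {a - a' : a, a' ∈ A}; |A| = 6.
Bounds: 2|A|-1 ≤ |A - A| ≤ |A|² - |A| + 1, i.e. 11 ≤ |A - A| ≤ 31.
Note: 0 ∈ A - A always (from a - a). The set is symmetric: if d ∈ A - A then -d ∈ A - A.
Enumerate nonzero differences d = a - a' with a > a' (then include -d):
Positive differences: {1, 2, 3, 4, 6, 7, 8, 10, 11, 12, 14}
Full difference set: {0} ∪ (positive diffs) ∪ (negative diffs).
|A - A| = 1 + 2·11 = 23 (matches direct enumeration: 23).

|A - A| = 23


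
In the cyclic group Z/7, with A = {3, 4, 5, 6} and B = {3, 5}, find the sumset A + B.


Work in Z/7Z: reduce every sum a + b modulo 7.
Enumerate all 8 pairs:
a = 3: 3+3=6, 3+5=1
a = 4: 4+3=0, 4+5=2
a = 5: 5+3=1, 5+5=3
a = 6: 6+3=2, 6+5=4
Distinct residues collected: {0, 1, 2, 3, 4, 6}
|A + B| = 6 (out of 7 total residues).

A + B = {0, 1, 2, 3, 4, 6}


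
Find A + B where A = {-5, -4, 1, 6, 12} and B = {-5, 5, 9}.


A + B = {a + b : a ∈ A, b ∈ B}.
Enumerate all |A|·|B| = 5·3 = 15 pairs (a, b) and collect distinct sums.
a = -5: -5+-5=-10, -5+5=0, -5+9=4
a = -4: -4+-5=-9, -4+5=1, -4+9=5
a = 1: 1+-5=-4, 1+5=6, 1+9=10
a = 6: 6+-5=1, 6+5=11, 6+9=15
a = 12: 12+-5=7, 12+5=17, 12+9=21
Collecting distinct sums: A + B = {-10, -9, -4, 0, 1, 4, 5, 6, 7, 10, 11, 15, 17, 21}
|A + B| = 14

A + B = {-10, -9, -4, 0, 1, 4, 5, 6, 7, 10, 11, 15, 17, 21}


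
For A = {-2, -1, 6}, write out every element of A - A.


A - A = {a - a' : a, a' ∈ A}.
Compute a - a' for each ordered pair (a, a'):
a = -2: -2--2=0, -2--1=-1, -2-6=-8
a = -1: -1--2=1, -1--1=0, -1-6=-7
a = 6: 6--2=8, 6--1=7, 6-6=0
Collecting distinct values (and noting 0 appears from a-a):
A - A = {-8, -7, -1, 0, 1, 7, 8}
|A - A| = 7

A - A = {-8, -7, -1, 0, 1, 7, 8}


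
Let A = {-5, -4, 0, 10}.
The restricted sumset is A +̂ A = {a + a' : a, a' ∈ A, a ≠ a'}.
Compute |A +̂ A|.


Restricted sumset: A +̂ A = {a + a' : a ∈ A, a' ∈ A, a ≠ a'}.
Equivalently, take A + A and drop any sum 2a that is achievable ONLY as a + a for a ∈ A (i.e. sums representable only with equal summands).
Enumerate pairs (a, a') with a < a' (symmetric, so each unordered pair gives one sum; this covers all a ≠ a'):
  -5 + -4 = -9
  -5 + 0 = -5
  -5 + 10 = 5
  -4 + 0 = -4
  -4 + 10 = 6
  0 + 10 = 10
Collected distinct sums: {-9, -5, -4, 5, 6, 10}
|A +̂ A| = 6
(Reference bound: |A +̂ A| ≥ 2|A| - 3 for |A| ≥ 2, with |A| = 4 giving ≥ 5.)

|A +̂ A| = 6


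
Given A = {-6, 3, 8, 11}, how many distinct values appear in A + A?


A + A = {a + a' : a, a' ∈ A}; |A| = 4.
General bounds: 2|A| - 1 ≤ |A + A| ≤ |A|(|A|+1)/2, i.e. 7 ≤ |A + A| ≤ 10.
Lower bound 2|A|-1 is attained iff A is an arithmetic progression.
Enumerate sums a + a' for a ≤ a' (symmetric, so this suffices):
a = -6: -6+-6=-12, -6+3=-3, -6+8=2, -6+11=5
a = 3: 3+3=6, 3+8=11, 3+11=14
a = 8: 8+8=16, 8+11=19
a = 11: 11+11=22
Distinct sums: {-12, -3, 2, 5, 6, 11, 14, 16, 19, 22}
|A + A| = 10

|A + A| = 10


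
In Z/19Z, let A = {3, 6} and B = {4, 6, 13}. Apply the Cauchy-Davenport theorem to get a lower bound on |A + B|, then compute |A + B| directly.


Cauchy-Davenport: |A + B| ≥ min(p, |A| + |B| - 1) for A, B nonempty in Z/pZ.
|A| = 2, |B| = 3, p = 19.
CD lower bound = min(19, 2 + 3 - 1) = min(19, 4) = 4.
Compute A + B mod 19 directly:
a = 3: 3+4=7, 3+6=9, 3+13=16
a = 6: 6+4=10, 6+6=12, 6+13=0
A + B = {0, 7, 9, 10, 12, 16}, so |A + B| = 6.
Verify: 6 ≥ 4? Yes ✓.

CD lower bound = 4, actual |A + B| = 6.


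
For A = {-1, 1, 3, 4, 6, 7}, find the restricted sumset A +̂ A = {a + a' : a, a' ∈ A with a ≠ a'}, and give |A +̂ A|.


Restricted sumset: A +̂ A = {a + a' : a ∈ A, a' ∈ A, a ≠ a'}.
Equivalently, take A + A and drop any sum 2a that is achievable ONLY as a + a for a ∈ A (i.e. sums representable only with equal summands).
Enumerate pairs (a, a') with a < a' (symmetric, so each unordered pair gives one sum; this covers all a ≠ a'):
  -1 + 1 = 0
  -1 + 3 = 2
  -1 + 4 = 3
  -1 + 6 = 5
  -1 + 7 = 6
  1 + 3 = 4
  1 + 4 = 5
  1 + 6 = 7
  1 + 7 = 8
  3 + 4 = 7
  3 + 6 = 9
  3 + 7 = 10
  4 + 6 = 10
  4 + 7 = 11
  6 + 7 = 13
Collected distinct sums: {0, 2, 3, 4, 5, 6, 7, 8, 9, 10, 11, 13}
|A +̂ A| = 12
(Reference bound: |A +̂ A| ≥ 2|A| - 3 for |A| ≥ 2, with |A| = 6 giving ≥ 9.)

|A +̂ A| = 12


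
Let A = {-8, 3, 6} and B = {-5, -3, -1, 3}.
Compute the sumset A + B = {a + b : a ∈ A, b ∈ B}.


A + B = {a + b : a ∈ A, b ∈ B}.
Enumerate all |A|·|B| = 3·4 = 12 pairs (a, b) and collect distinct sums.
a = -8: -8+-5=-13, -8+-3=-11, -8+-1=-9, -8+3=-5
a = 3: 3+-5=-2, 3+-3=0, 3+-1=2, 3+3=6
a = 6: 6+-5=1, 6+-3=3, 6+-1=5, 6+3=9
Collecting distinct sums: A + B = {-13, -11, -9, -5, -2, 0, 1, 2, 3, 5, 6, 9}
|A + B| = 12

A + B = {-13, -11, -9, -5, -2, 0, 1, 2, 3, 5, 6, 9}


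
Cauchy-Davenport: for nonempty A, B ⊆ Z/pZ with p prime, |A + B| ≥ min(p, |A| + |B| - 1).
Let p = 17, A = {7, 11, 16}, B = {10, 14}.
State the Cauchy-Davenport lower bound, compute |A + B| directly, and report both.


Cauchy-Davenport: |A + B| ≥ min(p, |A| + |B| - 1) for A, B nonempty in Z/pZ.
|A| = 3, |B| = 2, p = 17.
CD lower bound = min(17, 3 + 2 - 1) = min(17, 4) = 4.
Compute A + B mod 17 directly:
a = 7: 7+10=0, 7+14=4
a = 11: 11+10=4, 11+14=8
a = 16: 16+10=9, 16+14=13
A + B = {0, 4, 8, 9, 13}, so |A + B| = 5.
Verify: 5 ≥ 4? Yes ✓.

CD lower bound = 4, actual |A + B| = 5.


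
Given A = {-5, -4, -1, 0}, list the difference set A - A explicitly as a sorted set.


A - A = {a - a' : a, a' ∈ A}.
Compute a - a' for each ordered pair (a, a'):
a = -5: -5--5=0, -5--4=-1, -5--1=-4, -5-0=-5
a = -4: -4--5=1, -4--4=0, -4--1=-3, -4-0=-4
a = -1: -1--5=4, -1--4=3, -1--1=0, -1-0=-1
a = 0: 0--5=5, 0--4=4, 0--1=1, 0-0=0
Collecting distinct values (and noting 0 appears from a-a):
A - A = {-5, -4, -3, -1, 0, 1, 3, 4, 5}
|A - A| = 9

A - A = {-5, -4, -3, -1, 0, 1, 3, 4, 5}


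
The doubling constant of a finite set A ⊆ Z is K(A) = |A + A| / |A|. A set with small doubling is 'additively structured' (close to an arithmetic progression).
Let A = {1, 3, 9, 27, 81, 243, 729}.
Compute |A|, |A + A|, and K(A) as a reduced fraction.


|A| = 7.
Compute A + A by enumerating all 49 pairs.
A + A = {2, 4, 6, 10, 12, 18, 28, 30, 36, 54, 82, 84, 90, 108, 162, 244, 246, 252, 270, 324, 486, 730, 732, 738, 756, 810, 972, 1458}, so |A + A| = 28.
K = |A + A| / |A| = 28/7 = 4/1 ≈ 4.0000.
Reference: AP of size 7 gives K = 13/7 ≈ 1.8571; a fully generic set of size 7 gives K ≈ 4.0000.

|A| = 7, |A + A| = 28, K = 28/7 = 4/1.


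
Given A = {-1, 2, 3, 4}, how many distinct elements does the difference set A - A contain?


A - A = {a - a' : a, a' ∈ A}; |A| = 4.
Bounds: 2|A|-1 ≤ |A - A| ≤ |A|² - |A| + 1, i.e. 7 ≤ |A - A| ≤ 13.
Note: 0 ∈ A - A always (from a - a). The set is symmetric: if d ∈ A - A then -d ∈ A - A.
Enumerate nonzero differences d = a - a' with a > a' (then include -d):
Positive differences: {1, 2, 3, 4, 5}
Full difference set: {0} ∪ (positive diffs) ∪ (negative diffs).
|A - A| = 1 + 2·5 = 11 (matches direct enumeration: 11).

|A - A| = 11


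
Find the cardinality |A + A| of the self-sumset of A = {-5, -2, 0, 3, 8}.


A + A = {a + a' : a, a' ∈ A}; |A| = 5.
General bounds: 2|A| - 1 ≤ |A + A| ≤ |A|(|A|+1)/2, i.e. 9 ≤ |A + A| ≤ 15.
Lower bound 2|A|-1 is attained iff A is an arithmetic progression.
Enumerate sums a + a' for a ≤ a' (symmetric, so this suffices):
a = -5: -5+-5=-10, -5+-2=-7, -5+0=-5, -5+3=-2, -5+8=3
a = -2: -2+-2=-4, -2+0=-2, -2+3=1, -2+8=6
a = 0: 0+0=0, 0+3=3, 0+8=8
a = 3: 3+3=6, 3+8=11
a = 8: 8+8=16
Distinct sums: {-10, -7, -5, -4, -2, 0, 1, 3, 6, 8, 11, 16}
|A + A| = 12

|A + A| = 12


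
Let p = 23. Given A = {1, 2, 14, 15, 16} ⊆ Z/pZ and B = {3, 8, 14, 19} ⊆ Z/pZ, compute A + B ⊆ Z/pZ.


Work in Z/23Z: reduce every sum a + b modulo 23.
Enumerate all 20 pairs:
a = 1: 1+3=4, 1+8=9, 1+14=15, 1+19=20
a = 2: 2+3=5, 2+8=10, 2+14=16, 2+19=21
a = 14: 14+3=17, 14+8=22, 14+14=5, 14+19=10
a = 15: 15+3=18, 15+8=0, 15+14=6, 15+19=11
a = 16: 16+3=19, 16+8=1, 16+14=7, 16+19=12
Distinct residues collected: {0, 1, 4, 5, 6, 7, 9, 10, 11, 12, 15, 16, 17, 18, 19, 20, 21, 22}
|A + B| = 18 (out of 23 total residues).

A + B = {0, 1, 4, 5, 6, 7, 9, 10, 11, 12, 15, 16, 17, 18, 19, 20, 21, 22}


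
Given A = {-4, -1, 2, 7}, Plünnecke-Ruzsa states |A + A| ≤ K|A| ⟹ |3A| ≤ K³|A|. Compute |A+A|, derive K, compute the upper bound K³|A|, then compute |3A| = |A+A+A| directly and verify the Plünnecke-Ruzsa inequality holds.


|A| = 4.
Step 1: Compute A + A by enumerating all 16 pairs.
A + A = {-8, -5, -2, 1, 3, 4, 6, 9, 14}, so |A + A| = 9.
Step 2: Doubling constant K = |A + A|/|A| = 9/4 = 9/4 ≈ 2.2500.
Step 3: Plünnecke-Ruzsa gives |3A| ≤ K³·|A| = (2.2500)³ · 4 ≈ 45.5625.
Step 4: Compute 3A = A + A + A directly by enumerating all triples (a,b,c) ∈ A³; |3A| = 16.
Step 5: Check 16 ≤ 45.5625? Yes ✓.

K = 9/4, Plünnecke-Ruzsa bound K³|A| ≈ 45.5625, |3A| = 16, inequality holds.


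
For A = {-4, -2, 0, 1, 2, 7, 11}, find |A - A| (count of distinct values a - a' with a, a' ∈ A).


A - A = {a - a' : a, a' ∈ A}; |A| = 7.
Bounds: 2|A|-1 ≤ |A - A| ≤ |A|² - |A| + 1, i.e. 13 ≤ |A - A| ≤ 43.
Note: 0 ∈ A - A always (from a - a). The set is symmetric: if d ∈ A - A then -d ∈ A - A.
Enumerate nonzero differences d = a - a' with a > a' (then include -d):
Positive differences: {1, 2, 3, 4, 5, 6, 7, 9, 10, 11, 13, 15}
Full difference set: {0} ∪ (positive diffs) ∪ (negative diffs).
|A - A| = 1 + 2·12 = 25 (matches direct enumeration: 25).

|A - A| = 25


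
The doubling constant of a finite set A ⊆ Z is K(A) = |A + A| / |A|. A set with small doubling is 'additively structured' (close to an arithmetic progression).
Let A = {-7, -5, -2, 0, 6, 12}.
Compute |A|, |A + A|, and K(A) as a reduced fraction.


|A| = 6.
Compute A + A by enumerating all 36 pairs.
A + A = {-14, -12, -10, -9, -7, -5, -4, -2, -1, 0, 1, 4, 5, 6, 7, 10, 12, 18, 24}, so |A + A| = 19.
K = |A + A| / |A| = 19/6 (already in lowest terms) ≈ 3.1667.
Reference: AP of size 6 gives K = 11/6 ≈ 1.8333; a fully generic set of size 6 gives K ≈ 3.5000.

|A| = 6, |A + A| = 19, K = 19/6.


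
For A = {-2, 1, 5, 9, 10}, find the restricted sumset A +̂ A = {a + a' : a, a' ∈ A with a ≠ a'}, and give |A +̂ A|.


Restricted sumset: A +̂ A = {a + a' : a ∈ A, a' ∈ A, a ≠ a'}.
Equivalently, take A + A and drop any sum 2a that is achievable ONLY as a + a for a ∈ A (i.e. sums representable only with equal summands).
Enumerate pairs (a, a') with a < a' (symmetric, so each unordered pair gives one sum; this covers all a ≠ a'):
  -2 + 1 = -1
  -2 + 5 = 3
  -2 + 9 = 7
  -2 + 10 = 8
  1 + 5 = 6
  1 + 9 = 10
  1 + 10 = 11
  5 + 9 = 14
  5 + 10 = 15
  9 + 10 = 19
Collected distinct sums: {-1, 3, 6, 7, 8, 10, 11, 14, 15, 19}
|A +̂ A| = 10
(Reference bound: |A +̂ A| ≥ 2|A| - 3 for |A| ≥ 2, with |A| = 5 giving ≥ 7.)

|A +̂ A| = 10


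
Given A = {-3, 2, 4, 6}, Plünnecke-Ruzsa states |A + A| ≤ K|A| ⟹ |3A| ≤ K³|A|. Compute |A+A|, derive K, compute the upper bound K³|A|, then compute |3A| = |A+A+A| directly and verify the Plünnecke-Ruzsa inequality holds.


|A| = 4.
Step 1: Compute A + A by enumerating all 16 pairs.
A + A = {-6, -1, 1, 3, 4, 6, 8, 10, 12}, so |A + A| = 9.
Step 2: Doubling constant K = |A + A|/|A| = 9/4 = 9/4 ≈ 2.2500.
Step 3: Plünnecke-Ruzsa gives |3A| ≤ K³·|A| = (2.2500)³ · 4 ≈ 45.5625.
Step 4: Compute 3A = A + A + A directly by enumerating all triples (a,b,c) ∈ A³; |3A| = 16.
Step 5: Check 16 ≤ 45.5625? Yes ✓.

K = 9/4, Plünnecke-Ruzsa bound K³|A| ≈ 45.5625, |3A| = 16, inequality holds.


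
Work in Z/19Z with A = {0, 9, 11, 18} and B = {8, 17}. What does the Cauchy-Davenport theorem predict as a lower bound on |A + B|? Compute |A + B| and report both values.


Cauchy-Davenport: |A + B| ≥ min(p, |A| + |B| - 1) for A, B nonempty in Z/pZ.
|A| = 4, |B| = 2, p = 19.
CD lower bound = min(19, 4 + 2 - 1) = min(19, 5) = 5.
Compute A + B mod 19 directly:
a = 0: 0+8=8, 0+17=17
a = 9: 9+8=17, 9+17=7
a = 11: 11+8=0, 11+17=9
a = 18: 18+8=7, 18+17=16
A + B = {0, 7, 8, 9, 16, 17}, so |A + B| = 6.
Verify: 6 ≥ 5? Yes ✓.

CD lower bound = 5, actual |A + B| = 6.


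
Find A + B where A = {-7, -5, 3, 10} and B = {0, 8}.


A + B = {a + b : a ∈ A, b ∈ B}.
Enumerate all |A|·|B| = 4·2 = 8 pairs (a, b) and collect distinct sums.
a = -7: -7+0=-7, -7+8=1
a = -5: -5+0=-5, -5+8=3
a = 3: 3+0=3, 3+8=11
a = 10: 10+0=10, 10+8=18
Collecting distinct sums: A + B = {-7, -5, 1, 3, 10, 11, 18}
|A + B| = 7

A + B = {-7, -5, 1, 3, 10, 11, 18}


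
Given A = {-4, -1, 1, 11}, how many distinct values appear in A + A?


A + A = {a + a' : a, a' ∈ A}; |A| = 4.
General bounds: 2|A| - 1 ≤ |A + A| ≤ |A|(|A|+1)/2, i.e. 7 ≤ |A + A| ≤ 10.
Lower bound 2|A|-1 is attained iff A is an arithmetic progression.
Enumerate sums a + a' for a ≤ a' (symmetric, so this suffices):
a = -4: -4+-4=-8, -4+-1=-5, -4+1=-3, -4+11=7
a = -1: -1+-1=-2, -1+1=0, -1+11=10
a = 1: 1+1=2, 1+11=12
a = 11: 11+11=22
Distinct sums: {-8, -5, -3, -2, 0, 2, 7, 10, 12, 22}
|A + A| = 10

|A + A| = 10


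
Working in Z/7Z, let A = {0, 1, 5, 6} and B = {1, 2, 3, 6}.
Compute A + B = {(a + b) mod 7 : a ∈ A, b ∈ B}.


Work in Z/7Z: reduce every sum a + b modulo 7.
Enumerate all 16 pairs:
a = 0: 0+1=1, 0+2=2, 0+3=3, 0+6=6
a = 1: 1+1=2, 1+2=3, 1+3=4, 1+6=0
a = 5: 5+1=6, 5+2=0, 5+3=1, 5+6=4
a = 6: 6+1=0, 6+2=1, 6+3=2, 6+6=5
Distinct residues collected: {0, 1, 2, 3, 4, 5, 6}
|A + B| = 7 (out of 7 total residues).

A + B = {0, 1, 2, 3, 4, 5, 6}


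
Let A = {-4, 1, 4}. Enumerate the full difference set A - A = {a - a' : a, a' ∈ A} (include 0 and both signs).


A - A = {a - a' : a, a' ∈ A}.
Compute a - a' for each ordered pair (a, a'):
a = -4: -4--4=0, -4-1=-5, -4-4=-8
a = 1: 1--4=5, 1-1=0, 1-4=-3
a = 4: 4--4=8, 4-1=3, 4-4=0
Collecting distinct values (and noting 0 appears from a-a):
A - A = {-8, -5, -3, 0, 3, 5, 8}
|A - A| = 7

A - A = {-8, -5, -3, 0, 3, 5, 8}


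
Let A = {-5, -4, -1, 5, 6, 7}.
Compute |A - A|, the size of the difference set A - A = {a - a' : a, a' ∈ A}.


A - A = {a - a' : a, a' ∈ A}; |A| = 6.
Bounds: 2|A|-1 ≤ |A - A| ≤ |A|² - |A| + 1, i.e. 11 ≤ |A - A| ≤ 31.
Note: 0 ∈ A - A always (from a - a). The set is symmetric: if d ∈ A - A then -d ∈ A - A.
Enumerate nonzero differences d = a - a' with a > a' (then include -d):
Positive differences: {1, 2, 3, 4, 6, 7, 8, 9, 10, 11, 12}
Full difference set: {0} ∪ (positive diffs) ∪ (negative diffs).
|A - A| = 1 + 2·11 = 23 (matches direct enumeration: 23).

|A - A| = 23


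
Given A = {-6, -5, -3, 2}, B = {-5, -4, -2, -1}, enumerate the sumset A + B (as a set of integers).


A + B = {a + b : a ∈ A, b ∈ B}.
Enumerate all |A|·|B| = 4·4 = 16 pairs (a, b) and collect distinct sums.
a = -6: -6+-5=-11, -6+-4=-10, -6+-2=-8, -6+-1=-7
a = -5: -5+-5=-10, -5+-4=-9, -5+-2=-7, -5+-1=-6
a = -3: -3+-5=-8, -3+-4=-7, -3+-2=-5, -3+-1=-4
a = 2: 2+-5=-3, 2+-4=-2, 2+-2=0, 2+-1=1
Collecting distinct sums: A + B = {-11, -10, -9, -8, -7, -6, -5, -4, -3, -2, 0, 1}
|A + B| = 12

A + B = {-11, -10, -9, -8, -7, -6, -5, -4, -3, -2, 0, 1}


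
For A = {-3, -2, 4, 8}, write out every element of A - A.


A - A = {a - a' : a, a' ∈ A}.
Compute a - a' for each ordered pair (a, a'):
a = -3: -3--3=0, -3--2=-1, -3-4=-7, -3-8=-11
a = -2: -2--3=1, -2--2=0, -2-4=-6, -2-8=-10
a = 4: 4--3=7, 4--2=6, 4-4=0, 4-8=-4
a = 8: 8--3=11, 8--2=10, 8-4=4, 8-8=0
Collecting distinct values (and noting 0 appears from a-a):
A - A = {-11, -10, -7, -6, -4, -1, 0, 1, 4, 6, 7, 10, 11}
|A - A| = 13

A - A = {-11, -10, -7, -6, -4, -1, 0, 1, 4, 6, 7, 10, 11}


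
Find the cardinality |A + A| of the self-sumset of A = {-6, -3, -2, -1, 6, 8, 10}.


A + A = {a + a' : a, a' ∈ A}; |A| = 7.
General bounds: 2|A| - 1 ≤ |A + A| ≤ |A|(|A|+1)/2, i.e. 13 ≤ |A + A| ≤ 28.
Lower bound 2|A|-1 is attained iff A is an arithmetic progression.
Enumerate sums a + a' for a ≤ a' (symmetric, so this suffices):
a = -6: -6+-6=-12, -6+-3=-9, -6+-2=-8, -6+-1=-7, -6+6=0, -6+8=2, -6+10=4
a = -3: -3+-3=-6, -3+-2=-5, -3+-1=-4, -3+6=3, -3+8=5, -3+10=7
a = -2: -2+-2=-4, -2+-1=-3, -2+6=4, -2+8=6, -2+10=8
a = -1: -1+-1=-2, -1+6=5, -1+8=7, -1+10=9
a = 6: 6+6=12, 6+8=14, 6+10=16
a = 8: 8+8=16, 8+10=18
a = 10: 10+10=20
Distinct sums: {-12, -9, -8, -7, -6, -5, -4, -3, -2, 0, 2, 3, 4, 5, 6, 7, 8, 9, 12, 14, 16, 18, 20}
|A + A| = 23

|A + A| = 23


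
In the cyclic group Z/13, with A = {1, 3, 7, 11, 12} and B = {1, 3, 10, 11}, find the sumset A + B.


Work in Z/13Z: reduce every sum a + b modulo 13.
Enumerate all 20 pairs:
a = 1: 1+1=2, 1+3=4, 1+10=11, 1+11=12
a = 3: 3+1=4, 3+3=6, 3+10=0, 3+11=1
a = 7: 7+1=8, 7+3=10, 7+10=4, 7+11=5
a = 11: 11+1=12, 11+3=1, 11+10=8, 11+11=9
a = 12: 12+1=0, 12+3=2, 12+10=9, 12+11=10
Distinct residues collected: {0, 1, 2, 4, 5, 6, 8, 9, 10, 11, 12}
|A + B| = 11 (out of 13 total residues).

A + B = {0, 1, 2, 4, 5, 6, 8, 9, 10, 11, 12}
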